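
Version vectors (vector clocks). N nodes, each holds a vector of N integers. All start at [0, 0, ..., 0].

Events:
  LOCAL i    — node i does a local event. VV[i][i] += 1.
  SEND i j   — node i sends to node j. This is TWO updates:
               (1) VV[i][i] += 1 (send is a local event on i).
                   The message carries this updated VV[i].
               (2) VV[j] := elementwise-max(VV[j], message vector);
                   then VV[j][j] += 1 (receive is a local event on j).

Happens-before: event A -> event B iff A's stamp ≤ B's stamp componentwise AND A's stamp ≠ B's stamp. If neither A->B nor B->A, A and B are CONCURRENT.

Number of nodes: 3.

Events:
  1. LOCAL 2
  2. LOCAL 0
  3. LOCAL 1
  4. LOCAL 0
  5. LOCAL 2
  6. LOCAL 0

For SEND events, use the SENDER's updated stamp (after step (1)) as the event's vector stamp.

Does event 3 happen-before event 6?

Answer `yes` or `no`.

Answer: no

Derivation:
Initial: VV[0]=[0, 0, 0]
Initial: VV[1]=[0, 0, 0]
Initial: VV[2]=[0, 0, 0]
Event 1: LOCAL 2: VV[2][2]++ -> VV[2]=[0, 0, 1]
Event 2: LOCAL 0: VV[0][0]++ -> VV[0]=[1, 0, 0]
Event 3: LOCAL 1: VV[1][1]++ -> VV[1]=[0, 1, 0]
Event 4: LOCAL 0: VV[0][0]++ -> VV[0]=[2, 0, 0]
Event 5: LOCAL 2: VV[2][2]++ -> VV[2]=[0, 0, 2]
Event 6: LOCAL 0: VV[0][0]++ -> VV[0]=[3, 0, 0]
Event 3 stamp: [0, 1, 0]
Event 6 stamp: [3, 0, 0]
[0, 1, 0] <= [3, 0, 0]? False. Equal? False. Happens-before: False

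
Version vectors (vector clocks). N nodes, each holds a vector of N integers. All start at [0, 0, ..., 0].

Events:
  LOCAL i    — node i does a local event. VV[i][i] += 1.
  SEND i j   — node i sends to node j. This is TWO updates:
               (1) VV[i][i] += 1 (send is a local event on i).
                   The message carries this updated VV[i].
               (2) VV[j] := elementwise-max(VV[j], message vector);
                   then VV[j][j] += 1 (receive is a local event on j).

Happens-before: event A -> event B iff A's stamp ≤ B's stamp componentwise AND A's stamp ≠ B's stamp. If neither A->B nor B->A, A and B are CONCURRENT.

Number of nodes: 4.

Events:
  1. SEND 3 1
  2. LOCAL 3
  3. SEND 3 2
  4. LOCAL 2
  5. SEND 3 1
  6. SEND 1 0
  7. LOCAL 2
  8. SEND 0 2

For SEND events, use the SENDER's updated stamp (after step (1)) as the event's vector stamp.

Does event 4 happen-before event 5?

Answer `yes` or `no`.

Initial: VV[0]=[0, 0, 0, 0]
Initial: VV[1]=[0, 0, 0, 0]
Initial: VV[2]=[0, 0, 0, 0]
Initial: VV[3]=[0, 0, 0, 0]
Event 1: SEND 3->1: VV[3][3]++ -> VV[3]=[0, 0, 0, 1], msg_vec=[0, 0, 0, 1]; VV[1]=max(VV[1],msg_vec) then VV[1][1]++ -> VV[1]=[0, 1, 0, 1]
Event 2: LOCAL 3: VV[3][3]++ -> VV[3]=[0, 0, 0, 2]
Event 3: SEND 3->2: VV[3][3]++ -> VV[3]=[0, 0, 0, 3], msg_vec=[0, 0, 0, 3]; VV[2]=max(VV[2],msg_vec) then VV[2][2]++ -> VV[2]=[0, 0, 1, 3]
Event 4: LOCAL 2: VV[2][2]++ -> VV[2]=[0, 0, 2, 3]
Event 5: SEND 3->1: VV[3][3]++ -> VV[3]=[0, 0, 0, 4], msg_vec=[0, 0, 0, 4]; VV[1]=max(VV[1],msg_vec) then VV[1][1]++ -> VV[1]=[0, 2, 0, 4]
Event 6: SEND 1->0: VV[1][1]++ -> VV[1]=[0, 3, 0, 4], msg_vec=[0, 3, 0, 4]; VV[0]=max(VV[0],msg_vec) then VV[0][0]++ -> VV[0]=[1, 3, 0, 4]
Event 7: LOCAL 2: VV[2][2]++ -> VV[2]=[0, 0, 3, 3]
Event 8: SEND 0->2: VV[0][0]++ -> VV[0]=[2, 3, 0, 4], msg_vec=[2, 3, 0, 4]; VV[2]=max(VV[2],msg_vec) then VV[2][2]++ -> VV[2]=[2, 3, 4, 4]
Event 4 stamp: [0, 0, 2, 3]
Event 5 stamp: [0, 0, 0, 4]
[0, 0, 2, 3] <= [0, 0, 0, 4]? False. Equal? False. Happens-before: False

Answer: no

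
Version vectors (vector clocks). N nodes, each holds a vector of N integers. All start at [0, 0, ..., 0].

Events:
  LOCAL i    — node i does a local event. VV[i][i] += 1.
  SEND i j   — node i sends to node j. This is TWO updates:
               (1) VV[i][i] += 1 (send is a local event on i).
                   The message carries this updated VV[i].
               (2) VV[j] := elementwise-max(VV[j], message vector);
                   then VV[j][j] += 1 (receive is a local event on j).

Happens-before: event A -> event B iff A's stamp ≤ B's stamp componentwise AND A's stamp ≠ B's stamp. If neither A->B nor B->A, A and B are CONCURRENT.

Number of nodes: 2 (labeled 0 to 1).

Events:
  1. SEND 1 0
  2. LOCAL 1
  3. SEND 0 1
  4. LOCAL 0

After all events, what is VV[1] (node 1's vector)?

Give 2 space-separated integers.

Answer: 2 3

Derivation:
Initial: VV[0]=[0, 0]
Initial: VV[1]=[0, 0]
Event 1: SEND 1->0: VV[1][1]++ -> VV[1]=[0, 1], msg_vec=[0, 1]; VV[0]=max(VV[0],msg_vec) then VV[0][0]++ -> VV[0]=[1, 1]
Event 2: LOCAL 1: VV[1][1]++ -> VV[1]=[0, 2]
Event 3: SEND 0->1: VV[0][0]++ -> VV[0]=[2, 1], msg_vec=[2, 1]; VV[1]=max(VV[1],msg_vec) then VV[1][1]++ -> VV[1]=[2, 3]
Event 4: LOCAL 0: VV[0][0]++ -> VV[0]=[3, 1]
Final vectors: VV[0]=[3, 1]; VV[1]=[2, 3]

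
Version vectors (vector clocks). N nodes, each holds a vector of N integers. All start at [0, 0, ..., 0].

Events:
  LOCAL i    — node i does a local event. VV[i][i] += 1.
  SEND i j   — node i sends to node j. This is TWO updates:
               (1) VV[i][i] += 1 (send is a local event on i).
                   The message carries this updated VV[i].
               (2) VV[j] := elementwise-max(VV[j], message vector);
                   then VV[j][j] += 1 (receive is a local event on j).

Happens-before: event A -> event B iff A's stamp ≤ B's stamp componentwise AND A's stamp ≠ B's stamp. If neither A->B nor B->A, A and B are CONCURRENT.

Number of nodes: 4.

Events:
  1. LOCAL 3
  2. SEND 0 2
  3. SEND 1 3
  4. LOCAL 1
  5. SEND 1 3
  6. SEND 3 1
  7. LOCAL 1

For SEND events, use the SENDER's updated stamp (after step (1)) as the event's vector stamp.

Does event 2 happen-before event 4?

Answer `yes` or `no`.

Initial: VV[0]=[0, 0, 0, 0]
Initial: VV[1]=[0, 0, 0, 0]
Initial: VV[2]=[0, 0, 0, 0]
Initial: VV[3]=[0, 0, 0, 0]
Event 1: LOCAL 3: VV[3][3]++ -> VV[3]=[0, 0, 0, 1]
Event 2: SEND 0->2: VV[0][0]++ -> VV[0]=[1, 0, 0, 0], msg_vec=[1, 0, 0, 0]; VV[2]=max(VV[2],msg_vec) then VV[2][2]++ -> VV[2]=[1, 0, 1, 0]
Event 3: SEND 1->3: VV[1][1]++ -> VV[1]=[0, 1, 0, 0], msg_vec=[0, 1, 0, 0]; VV[3]=max(VV[3],msg_vec) then VV[3][3]++ -> VV[3]=[0, 1, 0, 2]
Event 4: LOCAL 1: VV[1][1]++ -> VV[1]=[0, 2, 0, 0]
Event 5: SEND 1->3: VV[1][1]++ -> VV[1]=[0, 3, 0, 0], msg_vec=[0, 3, 0, 0]; VV[3]=max(VV[3],msg_vec) then VV[3][3]++ -> VV[3]=[0, 3, 0, 3]
Event 6: SEND 3->1: VV[3][3]++ -> VV[3]=[0, 3, 0, 4], msg_vec=[0, 3, 0, 4]; VV[1]=max(VV[1],msg_vec) then VV[1][1]++ -> VV[1]=[0, 4, 0, 4]
Event 7: LOCAL 1: VV[1][1]++ -> VV[1]=[0, 5, 0, 4]
Event 2 stamp: [1, 0, 0, 0]
Event 4 stamp: [0, 2, 0, 0]
[1, 0, 0, 0] <= [0, 2, 0, 0]? False. Equal? False. Happens-before: False

Answer: no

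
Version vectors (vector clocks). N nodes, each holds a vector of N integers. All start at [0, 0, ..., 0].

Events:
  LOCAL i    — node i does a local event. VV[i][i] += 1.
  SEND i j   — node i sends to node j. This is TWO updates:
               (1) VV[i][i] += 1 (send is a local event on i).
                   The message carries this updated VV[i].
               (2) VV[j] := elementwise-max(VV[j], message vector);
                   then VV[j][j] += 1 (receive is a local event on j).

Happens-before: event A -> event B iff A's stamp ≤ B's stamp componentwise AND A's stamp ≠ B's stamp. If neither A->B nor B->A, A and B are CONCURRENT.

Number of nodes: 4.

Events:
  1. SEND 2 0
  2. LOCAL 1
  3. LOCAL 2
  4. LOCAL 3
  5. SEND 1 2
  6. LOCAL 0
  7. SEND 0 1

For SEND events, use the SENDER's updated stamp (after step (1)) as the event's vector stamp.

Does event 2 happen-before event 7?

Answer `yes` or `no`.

Initial: VV[0]=[0, 0, 0, 0]
Initial: VV[1]=[0, 0, 0, 0]
Initial: VV[2]=[0, 0, 0, 0]
Initial: VV[3]=[0, 0, 0, 0]
Event 1: SEND 2->0: VV[2][2]++ -> VV[2]=[0, 0, 1, 0], msg_vec=[0, 0, 1, 0]; VV[0]=max(VV[0],msg_vec) then VV[0][0]++ -> VV[0]=[1, 0, 1, 0]
Event 2: LOCAL 1: VV[1][1]++ -> VV[1]=[0, 1, 0, 0]
Event 3: LOCAL 2: VV[2][2]++ -> VV[2]=[0, 0, 2, 0]
Event 4: LOCAL 3: VV[3][3]++ -> VV[3]=[0, 0, 0, 1]
Event 5: SEND 1->2: VV[1][1]++ -> VV[1]=[0, 2, 0, 0], msg_vec=[0, 2, 0, 0]; VV[2]=max(VV[2],msg_vec) then VV[2][2]++ -> VV[2]=[0, 2, 3, 0]
Event 6: LOCAL 0: VV[0][0]++ -> VV[0]=[2, 0, 1, 0]
Event 7: SEND 0->1: VV[0][0]++ -> VV[0]=[3, 0, 1, 0], msg_vec=[3, 0, 1, 0]; VV[1]=max(VV[1],msg_vec) then VV[1][1]++ -> VV[1]=[3, 3, 1, 0]
Event 2 stamp: [0, 1, 0, 0]
Event 7 stamp: [3, 0, 1, 0]
[0, 1, 0, 0] <= [3, 0, 1, 0]? False. Equal? False. Happens-before: False

Answer: no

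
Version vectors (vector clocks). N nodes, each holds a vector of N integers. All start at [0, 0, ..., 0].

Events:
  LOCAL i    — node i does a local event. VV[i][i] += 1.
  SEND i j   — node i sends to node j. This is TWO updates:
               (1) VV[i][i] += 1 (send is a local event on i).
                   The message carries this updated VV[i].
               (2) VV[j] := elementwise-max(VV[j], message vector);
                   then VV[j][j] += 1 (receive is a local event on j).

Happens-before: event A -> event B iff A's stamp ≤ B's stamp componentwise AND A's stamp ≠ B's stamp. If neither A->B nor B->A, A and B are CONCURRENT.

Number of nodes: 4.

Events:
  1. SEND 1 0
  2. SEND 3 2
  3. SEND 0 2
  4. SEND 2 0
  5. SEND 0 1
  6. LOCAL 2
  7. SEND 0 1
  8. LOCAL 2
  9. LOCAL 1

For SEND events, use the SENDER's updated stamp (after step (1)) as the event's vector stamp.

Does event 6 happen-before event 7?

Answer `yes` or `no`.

Initial: VV[0]=[0, 0, 0, 0]
Initial: VV[1]=[0, 0, 0, 0]
Initial: VV[2]=[0, 0, 0, 0]
Initial: VV[3]=[0, 0, 0, 0]
Event 1: SEND 1->0: VV[1][1]++ -> VV[1]=[0, 1, 0, 0], msg_vec=[0, 1, 0, 0]; VV[0]=max(VV[0],msg_vec) then VV[0][0]++ -> VV[0]=[1, 1, 0, 0]
Event 2: SEND 3->2: VV[3][3]++ -> VV[3]=[0, 0, 0, 1], msg_vec=[0, 0, 0, 1]; VV[2]=max(VV[2],msg_vec) then VV[2][2]++ -> VV[2]=[0, 0, 1, 1]
Event 3: SEND 0->2: VV[0][0]++ -> VV[0]=[2, 1, 0, 0], msg_vec=[2, 1, 0, 0]; VV[2]=max(VV[2],msg_vec) then VV[2][2]++ -> VV[2]=[2, 1, 2, 1]
Event 4: SEND 2->0: VV[2][2]++ -> VV[2]=[2, 1, 3, 1], msg_vec=[2, 1, 3, 1]; VV[0]=max(VV[0],msg_vec) then VV[0][0]++ -> VV[0]=[3, 1, 3, 1]
Event 5: SEND 0->1: VV[0][0]++ -> VV[0]=[4, 1, 3, 1], msg_vec=[4, 1, 3, 1]; VV[1]=max(VV[1],msg_vec) then VV[1][1]++ -> VV[1]=[4, 2, 3, 1]
Event 6: LOCAL 2: VV[2][2]++ -> VV[2]=[2, 1, 4, 1]
Event 7: SEND 0->1: VV[0][0]++ -> VV[0]=[5, 1, 3, 1], msg_vec=[5, 1, 3, 1]; VV[1]=max(VV[1],msg_vec) then VV[1][1]++ -> VV[1]=[5, 3, 3, 1]
Event 8: LOCAL 2: VV[2][2]++ -> VV[2]=[2, 1, 5, 1]
Event 9: LOCAL 1: VV[1][1]++ -> VV[1]=[5, 4, 3, 1]
Event 6 stamp: [2, 1, 4, 1]
Event 7 stamp: [5, 1, 3, 1]
[2, 1, 4, 1] <= [5, 1, 3, 1]? False. Equal? False. Happens-before: False

Answer: no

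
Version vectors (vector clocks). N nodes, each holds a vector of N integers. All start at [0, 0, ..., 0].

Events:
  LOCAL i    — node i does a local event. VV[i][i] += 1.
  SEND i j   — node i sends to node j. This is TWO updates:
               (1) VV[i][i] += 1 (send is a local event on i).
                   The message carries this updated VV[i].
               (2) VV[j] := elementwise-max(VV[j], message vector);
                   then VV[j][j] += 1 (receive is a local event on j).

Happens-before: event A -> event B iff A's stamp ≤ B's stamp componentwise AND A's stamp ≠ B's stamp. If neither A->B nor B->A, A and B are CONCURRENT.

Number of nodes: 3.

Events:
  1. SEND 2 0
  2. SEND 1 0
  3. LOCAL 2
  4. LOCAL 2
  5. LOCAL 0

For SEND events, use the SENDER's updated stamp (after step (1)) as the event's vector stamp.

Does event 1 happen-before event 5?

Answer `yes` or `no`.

Initial: VV[0]=[0, 0, 0]
Initial: VV[1]=[0, 0, 0]
Initial: VV[2]=[0, 0, 0]
Event 1: SEND 2->0: VV[2][2]++ -> VV[2]=[0, 0, 1], msg_vec=[0, 0, 1]; VV[0]=max(VV[0],msg_vec) then VV[0][0]++ -> VV[0]=[1, 0, 1]
Event 2: SEND 1->0: VV[1][1]++ -> VV[1]=[0, 1, 0], msg_vec=[0, 1, 0]; VV[0]=max(VV[0],msg_vec) then VV[0][0]++ -> VV[0]=[2, 1, 1]
Event 3: LOCAL 2: VV[2][2]++ -> VV[2]=[0, 0, 2]
Event 4: LOCAL 2: VV[2][2]++ -> VV[2]=[0, 0, 3]
Event 5: LOCAL 0: VV[0][0]++ -> VV[0]=[3, 1, 1]
Event 1 stamp: [0, 0, 1]
Event 5 stamp: [3, 1, 1]
[0, 0, 1] <= [3, 1, 1]? True. Equal? False. Happens-before: True

Answer: yes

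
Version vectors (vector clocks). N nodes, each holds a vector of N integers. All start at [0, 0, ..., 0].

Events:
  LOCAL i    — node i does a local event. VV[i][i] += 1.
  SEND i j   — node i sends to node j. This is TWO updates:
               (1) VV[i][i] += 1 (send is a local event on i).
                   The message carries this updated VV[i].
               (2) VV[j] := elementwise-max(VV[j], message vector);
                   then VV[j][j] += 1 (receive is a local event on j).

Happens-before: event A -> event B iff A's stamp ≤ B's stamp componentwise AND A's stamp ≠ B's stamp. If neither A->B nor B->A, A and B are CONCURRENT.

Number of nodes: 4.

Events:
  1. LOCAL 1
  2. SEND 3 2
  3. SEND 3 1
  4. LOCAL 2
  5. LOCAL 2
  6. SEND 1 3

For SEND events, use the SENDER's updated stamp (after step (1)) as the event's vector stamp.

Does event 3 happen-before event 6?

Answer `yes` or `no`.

Answer: yes

Derivation:
Initial: VV[0]=[0, 0, 0, 0]
Initial: VV[1]=[0, 0, 0, 0]
Initial: VV[2]=[0, 0, 0, 0]
Initial: VV[3]=[0, 0, 0, 0]
Event 1: LOCAL 1: VV[1][1]++ -> VV[1]=[0, 1, 0, 0]
Event 2: SEND 3->2: VV[3][3]++ -> VV[3]=[0, 0, 0, 1], msg_vec=[0, 0, 0, 1]; VV[2]=max(VV[2],msg_vec) then VV[2][2]++ -> VV[2]=[0, 0, 1, 1]
Event 3: SEND 3->1: VV[3][3]++ -> VV[3]=[0, 0, 0, 2], msg_vec=[0, 0, 0, 2]; VV[1]=max(VV[1],msg_vec) then VV[1][1]++ -> VV[1]=[0, 2, 0, 2]
Event 4: LOCAL 2: VV[2][2]++ -> VV[2]=[0, 0, 2, 1]
Event 5: LOCAL 2: VV[2][2]++ -> VV[2]=[0, 0, 3, 1]
Event 6: SEND 1->3: VV[1][1]++ -> VV[1]=[0, 3, 0, 2], msg_vec=[0, 3, 0, 2]; VV[3]=max(VV[3],msg_vec) then VV[3][3]++ -> VV[3]=[0, 3, 0, 3]
Event 3 stamp: [0, 0, 0, 2]
Event 6 stamp: [0, 3, 0, 2]
[0, 0, 0, 2] <= [0, 3, 0, 2]? True. Equal? False. Happens-before: True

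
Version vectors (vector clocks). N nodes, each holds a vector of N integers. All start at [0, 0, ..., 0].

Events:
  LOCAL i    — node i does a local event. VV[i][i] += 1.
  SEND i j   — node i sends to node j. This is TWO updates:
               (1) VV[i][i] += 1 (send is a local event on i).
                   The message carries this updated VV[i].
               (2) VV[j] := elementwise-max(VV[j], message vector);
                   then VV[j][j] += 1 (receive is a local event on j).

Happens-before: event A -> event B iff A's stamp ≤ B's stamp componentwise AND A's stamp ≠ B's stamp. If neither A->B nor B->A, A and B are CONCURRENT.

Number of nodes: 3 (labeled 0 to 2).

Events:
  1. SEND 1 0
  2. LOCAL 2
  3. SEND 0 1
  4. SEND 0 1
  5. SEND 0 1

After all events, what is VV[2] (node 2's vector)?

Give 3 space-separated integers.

Initial: VV[0]=[0, 0, 0]
Initial: VV[1]=[0, 0, 0]
Initial: VV[2]=[0, 0, 0]
Event 1: SEND 1->0: VV[1][1]++ -> VV[1]=[0, 1, 0], msg_vec=[0, 1, 0]; VV[0]=max(VV[0],msg_vec) then VV[0][0]++ -> VV[0]=[1, 1, 0]
Event 2: LOCAL 2: VV[2][2]++ -> VV[2]=[0, 0, 1]
Event 3: SEND 0->1: VV[0][0]++ -> VV[0]=[2, 1, 0], msg_vec=[2, 1, 0]; VV[1]=max(VV[1],msg_vec) then VV[1][1]++ -> VV[1]=[2, 2, 0]
Event 4: SEND 0->1: VV[0][0]++ -> VV[0]=[3, 1, 0], msg_vec=[3, 1, 0]; VV[1]=max(VV[1],msg_vec) then VV[1][1]++ -> VV[1]=[3, 3, 0]
Event 5: SEND 0->1: VV[0][0]++ -> VV[0]=[4, 1, 0], msg_vec=[4, 1, 0]; VV[1]=max(VV[1],msg_vec) then VV[1][1]++ -> VV[1]=[4, 4, 0]
Final vectors: VV[0]=[4, 1, 0]; VV[1]=[4, 4, 0]; VV[2]=[0, 0, 1]

Answer: 0 0 1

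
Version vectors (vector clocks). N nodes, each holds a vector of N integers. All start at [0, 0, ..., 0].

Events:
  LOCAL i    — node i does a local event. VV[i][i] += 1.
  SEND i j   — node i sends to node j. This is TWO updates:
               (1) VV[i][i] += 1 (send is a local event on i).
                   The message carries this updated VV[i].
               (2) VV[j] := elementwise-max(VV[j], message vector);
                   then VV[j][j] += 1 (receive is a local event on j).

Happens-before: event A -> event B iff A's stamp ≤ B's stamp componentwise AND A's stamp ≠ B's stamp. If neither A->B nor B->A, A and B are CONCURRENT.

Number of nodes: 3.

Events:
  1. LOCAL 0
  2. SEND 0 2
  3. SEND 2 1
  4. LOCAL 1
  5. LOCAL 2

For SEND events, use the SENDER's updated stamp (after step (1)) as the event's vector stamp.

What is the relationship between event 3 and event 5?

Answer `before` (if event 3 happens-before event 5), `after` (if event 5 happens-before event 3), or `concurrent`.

Initial: VV[0]=[0, 0, 0]
Initial: VV[1]=[0, 0, 0]
Initial: VV[2]=[0, 0, 0]
Event 1: LOCAL 0: VV[0][0]++ -> VV[0]=[1, 0, 0]
Event 2: SEND 0->2: VV[0][0]++ -> VV[0]=[2, 0, 0], msg_vec=[2, 0, 0]; VV[2]=max(VV[2],msg_vec) then VV[2][2]++ -> VV[2]=[2, 0, 1]
Event 3: SEND 2->1: VV[2][2]++ -> VV[2]=[2, 0, 2], msg_vec=[2, 0, 2]; VV[1]=max(VV[1],msg_vec) then VV[1][1]++ -> VV[1]=[2, 1, 2]
Event 4: LOCAL 1: VV[1][1]++ -> VV[1]=[2, 2, 2]
Event 5: LOCAL 2: VV[2][2]++ -> VV[2]=[2, 0, 3]
Event 3 stamp: [2, 0, 2]
Event 5 stamp: [2, 0, 3]
[2, 0, 2] <= [2, 0, 3]? True
[2, 0, 3] <= [2, 0, 2]? False
Relation: before

Answer: before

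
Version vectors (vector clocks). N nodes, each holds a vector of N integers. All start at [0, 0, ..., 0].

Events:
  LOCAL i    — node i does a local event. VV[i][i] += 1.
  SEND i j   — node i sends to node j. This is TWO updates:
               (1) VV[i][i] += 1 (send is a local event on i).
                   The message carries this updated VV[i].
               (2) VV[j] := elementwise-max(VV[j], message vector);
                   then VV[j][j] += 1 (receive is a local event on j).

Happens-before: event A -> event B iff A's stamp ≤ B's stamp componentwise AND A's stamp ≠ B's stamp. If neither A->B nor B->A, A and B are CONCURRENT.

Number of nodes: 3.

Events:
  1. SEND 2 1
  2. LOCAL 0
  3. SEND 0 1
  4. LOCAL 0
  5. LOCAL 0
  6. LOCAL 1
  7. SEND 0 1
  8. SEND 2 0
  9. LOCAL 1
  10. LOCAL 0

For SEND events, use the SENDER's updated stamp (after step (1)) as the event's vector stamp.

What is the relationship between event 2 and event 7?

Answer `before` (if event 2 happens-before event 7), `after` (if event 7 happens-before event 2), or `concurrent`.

Initial: VV[0]=[0, 0, 0]
Initial: VV[1]=[0, 0, 0]
Initial: VV[2]=[0, 0, 0]
Event 1: SEND 2->1: VV[2][2]++ -> VV[2]=[0, 0, 1], msg_vec=[0, 0, 1]; VV[1]=max(VV[1],msg_vec) then VV[1][1]++ -> VV[1]=[0, 1, 1]
Event 2: LOCAL 0: VV[0][0]++ -> VV[0]=[1, 0, 0]
Event 3: SEND 0->1: VV[0][0]++ -> VV[0]=[2, 0, 0], msg_vec=[2, 0, 0]; VV[1]=max(VV[1],msg_vec) then VV[1][1]++ -> VV[1]=[2, 2, 1]
Event 4: LOCAL 0: VV[0][0]++ -> VV[0]=[3, 0, 0]
Event 5: LOCAL 0: VV[0][0]++ -> VV[0]=[4, 0, 0]
Event 6: LOCAL 1: VV[1][1]++ -> VV[1]=[2, 3, 1]
Event 7: SEND 0->1: VV[0][0]++ -> VV[0]=[5, 0, 0], msg_vec=[5, 0, 0]; VV[1]=max(VV[1],msg_vec) then VV[1][1]++ -> VV[1]=[5, 4, 1]
Event 8: SEND 2->0: VV[2][2]++ -> VV[2]=[0, 0, 2], msg_vec=[0, 0, 2]; VV[0]=max(VV[0],msg_vec) then VV[0][0]++ -> VV[0]=[6, 0, 2]
Event 9: LOCAL 1: VV[1][1]++ -> VV[1]=[5, 5, 1]
Event 10: LOCAL 0: VV[0][0]++ -> VV[0]=[7, 0, 2]
Event 2 stamp: [1, 0, 0]
Event 7 stamp: [5, 0, 0]
[1, 0, 0] <= [5, 0, 0]? True
[5, 0, 0] <= [1, 0, 0]? False
Relation: before

Answer: before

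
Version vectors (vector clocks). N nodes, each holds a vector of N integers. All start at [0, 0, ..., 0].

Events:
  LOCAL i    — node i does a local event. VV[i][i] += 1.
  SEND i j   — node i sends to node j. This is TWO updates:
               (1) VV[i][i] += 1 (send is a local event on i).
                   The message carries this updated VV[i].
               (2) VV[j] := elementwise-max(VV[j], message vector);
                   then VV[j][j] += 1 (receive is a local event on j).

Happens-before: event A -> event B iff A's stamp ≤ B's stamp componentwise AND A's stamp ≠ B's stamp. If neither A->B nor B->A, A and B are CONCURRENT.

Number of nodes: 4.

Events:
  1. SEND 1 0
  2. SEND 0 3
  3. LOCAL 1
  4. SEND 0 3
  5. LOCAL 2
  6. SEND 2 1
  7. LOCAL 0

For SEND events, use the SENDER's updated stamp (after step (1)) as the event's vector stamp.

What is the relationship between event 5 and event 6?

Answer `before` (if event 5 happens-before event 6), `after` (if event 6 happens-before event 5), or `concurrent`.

Answer: before

Derivation:
Initial: VV[0]=[0, 0, 0, 0]
Initial: VV[1]=[0, 0, 0, 0]
Initial: VV[2]=[0, 0, 0, 0]
Initial: VV[3]=[0, 0, 0, 0]
Event 1: SEND 1->0: VV[1][1]++ -> VV[1]=[0, 1, 0, 0], msg_vec=[0, 1, 0, 0]; VV[0]=max(VV[0],msg_vec) then VV[0][0]++ -> VV[0]=[1, 1, 0, 0]
Event 2: SEND 0->3: VV[0][0]++ -> VV[0]=[2, 1, 0, 0], msg_vec=[2, 1, 0, 0]; VV[3]=max(VV[3],msg_vec) then VV[3][3]++ -> VV[3]=[2, 1, 0, 1]
Event 3: LOCAL 1: VV[1][1]++ -> VV[1]=[0, 2, 0, 0]
Event 4: SEND 0->3: VV[0][0]++ -> VV[0]=[3, 1, 0, 0], msg_vec=[3, 1, 0, 0]; VV[3]=max(VV[3],msg_vec) then VV[3][3]++ -> VV[3]=[3, 1, 0, 2]
Event 5: LOCAL 2: VV[2][2]++ -> VV[2]=[0, 0, 1, 0]
Event 6: SEND 2->1: VV[2][2]++ -> VV[2]=[0, 0, 2, 0], msg_vec=[0, 0, 2, 0]; VV[1]=max(VV[1],msg_vec) then VV[1][1]++ -> VV[1]=[0, 3, 2, 0]
Event 7: LOCAL 0: VV[0][0]++ -> VV[0]=[4, 1, 0, 0]
Event 5 stamp: [0, 0, 1, 0]
Event 6 stamp: [0, 0, 2, 0]
[0, 0, 1, 0] <= [0, 0, 2, 0]? True
[0, 0, 2, 0] <= [0, 0, 1, 0]? False
Relation: before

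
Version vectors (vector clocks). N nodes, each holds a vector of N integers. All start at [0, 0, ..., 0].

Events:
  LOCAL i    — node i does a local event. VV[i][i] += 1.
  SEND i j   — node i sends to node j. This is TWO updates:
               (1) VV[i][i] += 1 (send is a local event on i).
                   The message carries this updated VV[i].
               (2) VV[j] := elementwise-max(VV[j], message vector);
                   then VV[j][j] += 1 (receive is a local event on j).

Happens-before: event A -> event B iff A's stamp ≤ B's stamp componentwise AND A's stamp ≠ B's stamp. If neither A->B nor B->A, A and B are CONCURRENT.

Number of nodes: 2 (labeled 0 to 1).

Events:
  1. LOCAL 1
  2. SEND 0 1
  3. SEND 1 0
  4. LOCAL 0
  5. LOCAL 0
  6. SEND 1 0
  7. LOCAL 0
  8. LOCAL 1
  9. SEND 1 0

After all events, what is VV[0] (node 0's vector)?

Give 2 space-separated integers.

Answer: 7 6

Derivation:
Initial: VV[0]=[0, 0]
Initial: VV[1]=[0, 0]
Event 1: LOCAL 1: VV[1][1]++ -> VV[1]=[0, 1]
Event 2: SEND 0->1: VV[0][0]++ -> VV[0]=[1, 0], msg_vec=[1, 0]; VV[1]=max(VV[1],msg_vec) then VV[1][1]++ -> VV[1]=[1, 2]
Event 3: SEND 1->0: VV[1][1]++ -> VV[1]=[1, 3], msg_vec=[1, 3]; VV[0]=max(VV[0],msg_vec) then VV[0][0]++ -> VV[0]=[2, 3]
Event 4: LOCAL 0: VV[0][0]++ -> VV[0]=[3, 3]
Event 5: LOCAL 0: VV[0][0]++ -> VV[0]=[4, 3]
Event 6: SEND 1->0: VV[1][1]++ -> VV[1]=[1, 4], msg_vec=[1, 4]; VV[0]=max(VV[0],msg_vec) then VV[0][0]++ -> VV[0]=[5, 4]
Event 7: LOCAL 0: VV[0][0]++ -> VV[0]=[6, 4]
Event 8: LOCAL 1: VV[1][1]++ -> VV[1]=[1, 5]
Event 9: SEND 1->0: VV[1][1]++ -> VV[1]=[1, 6], msg_vec=[1, 6]; VV[0]=max(VV[0],msg_vec) then VV[0][0]++ -> VV[0]=[7, 6]
Final vectors: VV[0]=[7, 6]; VV[1]=[1, 6]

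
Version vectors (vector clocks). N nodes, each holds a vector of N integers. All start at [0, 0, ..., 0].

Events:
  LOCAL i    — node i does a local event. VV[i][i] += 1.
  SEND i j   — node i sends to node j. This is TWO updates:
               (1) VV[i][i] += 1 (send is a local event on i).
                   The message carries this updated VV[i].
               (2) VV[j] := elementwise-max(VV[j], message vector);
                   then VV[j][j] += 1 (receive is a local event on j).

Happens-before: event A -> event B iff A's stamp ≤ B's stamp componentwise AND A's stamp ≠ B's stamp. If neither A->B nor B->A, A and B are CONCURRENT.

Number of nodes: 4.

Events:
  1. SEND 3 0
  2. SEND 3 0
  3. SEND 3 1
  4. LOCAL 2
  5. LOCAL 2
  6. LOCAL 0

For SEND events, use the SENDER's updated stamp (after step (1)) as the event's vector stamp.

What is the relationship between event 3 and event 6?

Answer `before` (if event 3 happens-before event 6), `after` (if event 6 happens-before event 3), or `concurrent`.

Answer: concurrent

Derivation:
Initial: VV[0]=[0, 0, 0, 0]
Initial: VV[1]=[0, 0, 0, 0]
Initial: VV[2]=[0, 0, 0, 0]
Initial: VV[3]=[0, 0, 0, 0]
Event 1: SEND 3->0: VV[3][3]++ -> VV[3]=[0, 0, 0, 1], msg_vec=[0, 0, 0, 1]; VV[0]=max(VV[0],msg_vec) then VV[0][0]++ -> VV[0]=[1, 0, 0, 1]
Event 2: SEND 3->0: VV[3][3]++ -> VV[3]=[0, 0, 0, 2], msg_vec=[0, 0, 0, 2]; VV[0]=max(VV[0],msg_vec) then VV[0][0]++ -> VV[0]=[2, 0, 0, 2]
Event 3: SEND 3->1: VV[3][3]++ -> VV[3]=[0, 0, 0, 3], msg_vec=[0, 0, 0, 3]; VV[1]=max(VV[1],msg_vec) then VV[1][1]++ -> VV[1]=[0, 1, 0, 3]
Event 4: LOCAL 2: VV[2][2]++ -> VV[2]=[0, 0, 1, 0]
Event 5: LOCAL 2: VV[2][2]++ -> VV[2]=[0, 0, 2, 0]
Event 6: LOCAL 0: VV[0][0]++ -> VV[0]=[3, 0, 0, 2]
Event 3 stamp: [0, 0, 0, 3]
Event 6 stamp: [3, 0, 0, 2]
[0, 0, 0, 3] <= [3, 0, 0, 2]? False
[3, 0, 0, 2] <= [0, 0, 0, 3]? False
Relation: concurrent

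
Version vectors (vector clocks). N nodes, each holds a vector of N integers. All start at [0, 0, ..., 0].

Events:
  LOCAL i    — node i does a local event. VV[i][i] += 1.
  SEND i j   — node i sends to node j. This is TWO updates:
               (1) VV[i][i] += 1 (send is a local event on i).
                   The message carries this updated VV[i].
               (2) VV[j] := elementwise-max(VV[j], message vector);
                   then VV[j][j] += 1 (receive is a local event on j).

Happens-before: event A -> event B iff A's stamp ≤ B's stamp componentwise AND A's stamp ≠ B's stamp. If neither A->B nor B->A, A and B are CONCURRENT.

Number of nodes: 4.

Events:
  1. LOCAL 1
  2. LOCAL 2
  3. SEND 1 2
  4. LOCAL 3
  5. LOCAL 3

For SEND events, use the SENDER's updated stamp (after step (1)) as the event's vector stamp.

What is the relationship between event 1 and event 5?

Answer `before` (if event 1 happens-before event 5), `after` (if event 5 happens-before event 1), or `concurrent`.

Initial: VV[0]=[0, 0, 0, 0]
Initial: VV[1]=[0, 0, 0, 0]
Initial: VV[2]=[0, 0, 0, 0]
Initial: VV[3]=[0, 0, 0, 0]
Event 1: LOCAL 1: VV[1][1]++ -> VV[1]=[0, 1, 0, 0]
Event 2: LOCAL 2: VV[2][2]++ -> VV[2]=[0, 0, 1, 0]
Event 3: SEND 1->2: VV[1][1]++ -> VV[1]=[0, 2, 0, 0], msg_vec=[0, 2, 0, 0]; VV[2]=max(VV[2],msg_vec) then VV[2][2]++ -> VV[2]=[0, 2, 2, 0]
Event 4: LOCAL 3: VV[3][3]++ -> VV[3]=[0, 0, 0, 1]
Event 5: LOCAL 3: VV[3][3]++ -> VV[3]=[0, 0, 0, 2]
Event 1 stamp: [0, 1, 0, 0]
Event 5 stamp: [0, 0, 0, 2]
[0, 1, 0, 0] <= [0, 0, 0, 2]? False
[0, 0, 0, 2] <= [0, 1, 0, 0]? False
Relation: concurrent

Answer: concurrent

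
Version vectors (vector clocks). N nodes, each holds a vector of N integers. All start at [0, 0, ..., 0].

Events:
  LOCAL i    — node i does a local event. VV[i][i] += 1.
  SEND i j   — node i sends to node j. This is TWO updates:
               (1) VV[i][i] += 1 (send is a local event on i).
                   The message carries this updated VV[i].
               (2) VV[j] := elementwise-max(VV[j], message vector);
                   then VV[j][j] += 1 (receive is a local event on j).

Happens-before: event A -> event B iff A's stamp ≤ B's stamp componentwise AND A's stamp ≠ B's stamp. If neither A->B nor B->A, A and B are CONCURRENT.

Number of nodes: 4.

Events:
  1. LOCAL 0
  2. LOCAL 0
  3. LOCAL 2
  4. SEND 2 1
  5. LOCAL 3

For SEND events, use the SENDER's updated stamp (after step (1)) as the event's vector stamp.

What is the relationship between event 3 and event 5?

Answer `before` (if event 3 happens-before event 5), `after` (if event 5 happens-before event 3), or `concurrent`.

Answer: concurrent

Derivation:
Initial: VV[0]=[0, 0, 0, 0]
Initial: VV[1]=[0, 0, 0, 0]
Initial: VV[2]=[0, 0, 0, 0]
Initial: VV[3]=[0, 0, 0, 0]
Event 1: LOCAL 0: VV[0][0]++ -> VV[0]=[1, 0, 0, 0]
Event 2: LOCAL 0: VV[0][0]++ -> VV[0]=[2, 0, 0, 0]
Event 3: LOCAL 2: VV[2][2]++ -> VV[2]=[0, 0, 1, 0]
Event 4: SEND 2->1: VV[2][2]++ -> VV[2]=[0, 0, 2, 0], msg_vec=[0, 0, 2, 0]; VV[1]=max(VV[1],msg_vec) then VV[1][1]++ -> VV[1]=[0, 1, 2, 0]
Event 5: LOCAL 3: VV[3][3]++ -> VV[3]=[0, 0, 0, 1]
Event 3 stamp: [0, 0, 1, 0]
Event 5 stamp: [0, 0, 0, 1]
[0, 0, 1, 0] <= [0, 0, 0, 1]? False
[0, 0, 0, 1] <= [0, 0, 1, 0]? False
Relation: concurrent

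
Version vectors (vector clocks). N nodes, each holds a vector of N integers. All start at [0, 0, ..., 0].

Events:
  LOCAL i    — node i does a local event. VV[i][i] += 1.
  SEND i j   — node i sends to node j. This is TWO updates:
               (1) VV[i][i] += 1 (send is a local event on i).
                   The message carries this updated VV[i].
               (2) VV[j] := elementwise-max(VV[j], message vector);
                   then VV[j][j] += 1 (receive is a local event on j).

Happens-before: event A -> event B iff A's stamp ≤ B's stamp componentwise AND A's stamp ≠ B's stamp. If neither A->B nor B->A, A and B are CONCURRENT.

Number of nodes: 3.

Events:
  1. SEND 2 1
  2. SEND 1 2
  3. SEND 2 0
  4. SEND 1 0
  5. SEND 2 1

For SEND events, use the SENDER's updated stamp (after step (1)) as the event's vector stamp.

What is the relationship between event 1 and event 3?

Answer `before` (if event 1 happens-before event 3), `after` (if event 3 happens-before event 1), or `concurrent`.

Answer: before

Derivation:
Initial: VV[0]=[0, 0, 0]
Initial: VV[1]=[0, 0, 0]
Initial: VV[2]=[0, 0, 0]
Event 1: SEND 2->1: VV[2][2]++ -> VV[2]=[0, 0, 1], msg_vec=[0, 0, 1]; VV[1]=max(VV[1],msg_vec) then VV[1][1]++ -> VV[1]=[0, 1, 1]
Event 2: SEND 1->2: VV[1][1]++ -> VV[1]=[0, 2, 1], msg_vec=[0, 2, 1]; VV[2]=max(VV[2],msg_vec) then VV[2][2]++ -> VV[2]=[0, 2, 2]
Event 3: SEND 2->0: VV[2][2]++ -> VV[2]=[0, 2, 3], msg_vec=[0, 2, 3]; VV[0]=max(VV[0],msg_vec) then VV[0][0]++ -> VV[0]=[1, 2, 3]
Event 4: SEND 1->0: VV[1][1]++ -> VV[1]=[0, 3, 1], msg_vec=[0, 3, 1]; VV[0]=max(VV[0],msg_vec) then VV[0][0]++ -> VV[0]=[2, 3, 3]
Event 5: SEND 2->1: VV[2][2]++ -> VV[2]=[0, 2, 4], msg_vec=[0, 2, 4]; VV[1]=max(VV[1],msg_vec) then VV[1][1]++ -> VV[1]=[0, 4, 4]
Event 1 stamp: [0, 0, 1]
Event 3 stamp: [0, 2, 3]
[0, 0, 1] <= [0, 2, 3]? True
[0, 2, 3] <= [0, 0, 1]? False
Relation: before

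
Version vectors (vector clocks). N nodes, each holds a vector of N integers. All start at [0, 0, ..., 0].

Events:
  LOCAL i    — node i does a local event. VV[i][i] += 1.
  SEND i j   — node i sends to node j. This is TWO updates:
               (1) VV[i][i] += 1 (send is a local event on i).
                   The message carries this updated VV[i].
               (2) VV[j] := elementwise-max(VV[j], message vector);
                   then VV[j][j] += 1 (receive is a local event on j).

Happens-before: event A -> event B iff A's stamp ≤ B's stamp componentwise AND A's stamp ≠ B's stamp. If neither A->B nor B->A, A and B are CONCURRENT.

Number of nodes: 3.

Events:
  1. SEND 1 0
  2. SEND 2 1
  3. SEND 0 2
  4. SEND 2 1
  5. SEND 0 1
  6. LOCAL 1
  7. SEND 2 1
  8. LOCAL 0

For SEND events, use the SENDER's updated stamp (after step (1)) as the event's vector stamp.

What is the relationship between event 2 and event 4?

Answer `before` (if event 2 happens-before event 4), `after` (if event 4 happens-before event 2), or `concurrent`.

Initial: VV[0]=[0, 0, 0]
Initial: VV[1]=[0, 0, 0]
Initial: VV[2]=[0, 0, 0]
Event 1: SEND 1->0: VV[1][1]++ -> VV[1]=[0, 1, 0], msg_vec=[0, 1, 0]; VV[0]=max(VV[0],msg_vec) then VV[0][0]++ -> VV[0]=[1, 1, 0]
Event 2: SEND 2->1: VV[2][2]++ -> VV[2]=[0, 0, 1], msg_vec=[0, 0, 1]; VV[1]=max(VV[1],msg_vec) then VV[1][1]++ -> VV[1]=[0, 2, 1]
Event 3: SEND 0->2: VV[0][0]++ -> VV[0]=[2, 1, 0], msg_vec=[2, 1, 0]; VV[2]=max(VV[2],msg_vec) then VV[2][2]++ -> VV[2]=[2, 1, 2]
Event 4: SEND 2->1: VV[2][2]++ -> VV[2]=[2, 1, 3], msg_vec=[2, 1, 3]; VV[1]=max(VV[1],msg_vec) then VV[1][1]++ -> VV[1]=[2, 3, 3]
Event 5: SEND 0->1: VV[0][0]++ -> VV[0]=[3, 1, 0], msg_vec=[3, 1, 0]; VV[1]=max(VV[1],msg_vec) then VV[1][1]++ -> VV[1]=[3, 4, 3]
Event 6: LOCAL 1: VV[1][1]++ -> VV[1]=[3, 5, 3]
Event 7: SEND 2->1: VV[2][2]++ -> VV[2]=[2, 1, 4], msg_vec=[2, 1, 4]; VV[1]=max(VV[1],msg_vec) then VV[1][1]++ -> VV[1]=[3, 6, 4]
Event 8: LOCAL 0: VV[0][0]++ -> VV[0]=[4, 1, 0]
Event 2 stamp: [0, 0, 1]
Event 4 stamp: [2, 1, 3]
[0, 0, 1] <= [2, 1, 3]? True
[2, 1, 3] <= [0, 0, 1]? False
Relation: before

Answer: before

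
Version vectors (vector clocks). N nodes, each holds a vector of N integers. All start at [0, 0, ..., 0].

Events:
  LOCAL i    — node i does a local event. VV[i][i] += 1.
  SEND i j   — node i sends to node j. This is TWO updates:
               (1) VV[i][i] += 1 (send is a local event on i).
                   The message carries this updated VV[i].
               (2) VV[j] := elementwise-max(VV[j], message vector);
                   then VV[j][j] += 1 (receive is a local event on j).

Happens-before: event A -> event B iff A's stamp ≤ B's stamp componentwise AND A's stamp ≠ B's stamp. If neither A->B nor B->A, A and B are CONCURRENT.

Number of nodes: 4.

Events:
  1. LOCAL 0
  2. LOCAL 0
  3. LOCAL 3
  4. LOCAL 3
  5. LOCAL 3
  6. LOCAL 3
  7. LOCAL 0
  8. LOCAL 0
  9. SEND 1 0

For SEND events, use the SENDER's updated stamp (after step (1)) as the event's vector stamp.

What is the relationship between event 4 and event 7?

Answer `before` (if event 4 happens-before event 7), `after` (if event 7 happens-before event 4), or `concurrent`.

Answer: concurrent

Derivation:
Initial: VV[0]=[0, 0, 0, 0]
Initial: VV[1]=[0, 0, 0, 0]
Initial: VV[2]=[0, 0, 0, 0]
Initial: VV[3]=[0, 0, 0, 0]
Event 1: LOCAL 0: VV[0][0]++ -> VV[0]=[1, 0, 0, 0]
Event 2: LOCAL 0: VV[0][0]++ -> VV[0]=[2, 0, 0, 0]
Event 3: LOCAL 3: VV[3][3]++ -> VV[3]=[0, 0, 0, 1]
Event 4: LOCAL 3: VV[3][3]++ -> VV[3]=[0, 0, 0, 2]
Event 5: LOCAL 3: VV[3][3]++ -> VV[3]=[0, 0, 0, 3]
Event 6: LOCAL 3: VV[3][3]++ -> VV[3]=[0, 0, 0, 4]
Event 7: LOCAL 0: VV[0][0]++ -> VV[0]=[3, 0, 0, 0]
Event 8: LOCAL 0: VV[0][0]++ -> VV[0]=[4, 0, 0, 0]
Event 9: SEND 1->0: VV[1][1]++ -> VV[1]=[0, 1, 0, 0], msg_vec=[0, 1, 0, 0]; VV[0]=max(VV[0],msg_vec) then VV[0][0]++ -> VV[0]=[5, 1, 0, 0]
Event 4 stamp: [0, 0, 0, 2]
Event 7 stamp: [3, 0, 0, 0]
[0, 0, 0, 2] <= [3, 0, 0, 0]? False
[3, 0, 0, 0] <= [0, 0, 0, 2]? False
Relation: concurrent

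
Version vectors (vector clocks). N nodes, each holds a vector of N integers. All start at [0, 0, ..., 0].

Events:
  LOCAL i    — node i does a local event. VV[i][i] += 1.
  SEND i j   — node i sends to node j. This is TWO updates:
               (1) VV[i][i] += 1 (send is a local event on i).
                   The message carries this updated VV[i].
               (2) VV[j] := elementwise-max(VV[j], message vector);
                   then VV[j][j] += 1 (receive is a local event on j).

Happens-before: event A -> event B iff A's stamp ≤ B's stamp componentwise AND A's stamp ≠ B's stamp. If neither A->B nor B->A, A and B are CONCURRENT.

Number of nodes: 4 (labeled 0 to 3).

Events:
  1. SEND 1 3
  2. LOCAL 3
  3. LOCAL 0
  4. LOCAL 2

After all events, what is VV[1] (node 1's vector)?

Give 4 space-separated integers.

Answer: 0 1 0 0

Derivation:
Initial: VV[0]=[0, 0, 0, 0]
Initial: VV[1]=[0, 0, 0, 0]
Initial: VV[2]=[0, 0, 0, 0]
Initial: VV[3]=[0, 0, 0, 0]
Event 1: SEND 1->3: VV[1][1]++ -> VV[1]=[0, 1, 0, 0], msg_vec=[0, 1, 0, 0]; VV[3]=max(VV[3],msg_vec) then VV[3][3]++ -> VV[3]=[0, 1, 0, 1]
Event 2: LOCAL 3: VV[3][3]++ -> VV[3]=[0, 1, 0, 2]
Event 3: LOCAL 0: VV[0][0]++ -> VV[0]=[1, 0, 0, 0]
Event 4: LOCAL 2: VV[2][2]++ -> VV[2]=[0, 0, 1, 0]
Final vectors: VV[0]=[1, 0, 0, 0]; VV[1]=[0, 1, 0, 0]; VV[2]=[0, 0, 1, 0]; VV[3]=[0, 1, 0, 2]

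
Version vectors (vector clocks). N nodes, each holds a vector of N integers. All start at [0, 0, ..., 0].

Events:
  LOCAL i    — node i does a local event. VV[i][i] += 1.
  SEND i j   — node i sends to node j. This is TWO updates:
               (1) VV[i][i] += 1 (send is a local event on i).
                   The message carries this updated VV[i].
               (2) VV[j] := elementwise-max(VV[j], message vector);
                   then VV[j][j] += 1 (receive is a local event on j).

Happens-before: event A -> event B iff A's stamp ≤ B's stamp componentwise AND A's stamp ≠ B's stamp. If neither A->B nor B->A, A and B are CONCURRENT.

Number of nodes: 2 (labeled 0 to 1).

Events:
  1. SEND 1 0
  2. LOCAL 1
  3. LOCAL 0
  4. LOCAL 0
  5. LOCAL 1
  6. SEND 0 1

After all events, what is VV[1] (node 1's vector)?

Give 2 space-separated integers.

Initial: VV[0]=[0, 0]
Initial: VV[1]=[0, 0]
Event 1: SEND 1->0: VV[1][1]++ -> VV[1]=[0, 1], msg_vec=[0, 1]; VV[0]=max(VV[0],msg_vec) then VV[0][0]++ -> VV[0]=[1, 1]
Event 2: LOCAL 1: VV[1][1]++ -> VV[1]=[0, 2]
Event 3: LOCAL 0: VV[0][0]++ -> VV[0]=[2, 1]
Event 4: LOCAL 0: VV[0][0]++ -> VV[0]=[3, 1]
Event 5: LOCAL 1: VV[1][1]++ -> VV[1]=[0, 3]
Event 6: SEND 0->1: VV[0][0]++ -> VV[0]=[4, 1], msg_vec=[4, 1]; VV[1]=max(VV[1],msg_vec) then VV[1][1]++ -> VV[1]=[4, 4]
Final vectors: VV[0]=[4, 1]; VV[1]=[4, 4]

Answer: 4 4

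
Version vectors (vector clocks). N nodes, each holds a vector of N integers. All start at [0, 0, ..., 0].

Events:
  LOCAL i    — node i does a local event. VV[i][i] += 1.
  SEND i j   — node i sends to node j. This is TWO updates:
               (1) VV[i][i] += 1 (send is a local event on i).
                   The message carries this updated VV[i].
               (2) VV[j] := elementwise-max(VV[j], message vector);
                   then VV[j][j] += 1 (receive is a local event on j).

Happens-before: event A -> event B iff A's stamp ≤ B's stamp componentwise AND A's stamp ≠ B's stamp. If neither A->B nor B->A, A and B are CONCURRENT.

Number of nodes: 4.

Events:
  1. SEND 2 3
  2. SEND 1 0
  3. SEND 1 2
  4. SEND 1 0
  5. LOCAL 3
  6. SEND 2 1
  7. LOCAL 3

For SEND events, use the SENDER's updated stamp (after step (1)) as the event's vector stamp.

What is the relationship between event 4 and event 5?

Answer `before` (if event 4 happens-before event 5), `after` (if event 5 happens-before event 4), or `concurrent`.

Initial: VV[0]=[0, 0, 0, 0]
Initial: VV[1]=[0, 0, 0, 0]
Initial: VV[2]=[0, 0, 0, 0]
Initial: VV[3]=[0, 0, 0, 0]
Event 1: SEND 2->3: VV[2][2]++ -> VV[2]=[0, 0, 1, 0], msg_vec=[0, 0, 1, 0]; VV[3]=max(VV[3],msg_vec) then VV[3][3]++ -> VV[3]=[0, 0, 1, 1]
Event 2: SEND 1->0: VV[1][1]++ -> VV[1]=[0, 1, 0, 0], msg_vec=[0, 1, 0, 0]; VV[0]=max(VV[0],msg_vec) then VV[0][0]++ -> VV[0]=[1, 1, 0, 0]
Event 3: SEND 1->2: VV[1][1]++ -> VV[1]=[0, 2, 0, 0], msg_vec=[0, 2, 0, 0]; VV[2]=max(VV[2],msg_vec) then VV[2][2]++ -> VV[2]=[0, 2, 2, 0]
Event 4: SEND 1->0: VV[1][1]++ -> VV[1]=[0, 3, 0, 0], msg_vec=[0, 3, 0, 0]; VV[0]=max(VV[0],msg_vec) then VV[0][0]++ -> VV[0]=[2, 3, 0, 0]
Event 5: LOCAL 3: VV[3][3]++ -> VV[3]=[0, 0, 1, 2]
Event 6: SEND 2->1: VV[2][2]++ -> VV[2]=[0, 2, 3, 0], msg_vec=[0, 2, 3, 0]; VV[1]=max(VV[1],msg_vec) then VV[1][1]++ -> VV[1]=[0, 4, 3, 0]
Event 7: LOCAL 3: VV[3][3]++ -> VV[3]=[0, 0, 1, 3]
Event 4 stamp: [0, 3, 0, 0]
Event 5 stamp: [0, 0, 1, 2]
[0, 3, 0, 0] <= [0, 0, 1, 2]? False
[0, 0, 1, 2] <= [0, 3, 0, 0]? False
Relation: concurrent

Answer: concurrent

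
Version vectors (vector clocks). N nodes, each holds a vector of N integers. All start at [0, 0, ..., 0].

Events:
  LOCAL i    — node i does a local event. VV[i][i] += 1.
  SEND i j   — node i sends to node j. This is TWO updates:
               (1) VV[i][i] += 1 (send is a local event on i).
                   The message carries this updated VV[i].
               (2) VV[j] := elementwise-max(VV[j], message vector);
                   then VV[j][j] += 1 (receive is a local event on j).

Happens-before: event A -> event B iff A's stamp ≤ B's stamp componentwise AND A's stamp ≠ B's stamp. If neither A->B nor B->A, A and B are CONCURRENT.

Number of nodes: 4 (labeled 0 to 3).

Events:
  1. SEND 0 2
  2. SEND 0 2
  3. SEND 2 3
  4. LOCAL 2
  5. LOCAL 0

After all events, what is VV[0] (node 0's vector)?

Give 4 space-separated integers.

Initial: VV[0]=[0, 0, 0, 0]
Initial: VV[1]=[0, 0, 0, 0]
Initial: VV[2]=[0, 0, 0, 0]
Initial: VV[3]=[0, 0, 0, 0]
Event 1: SEND 0->2: VV[0][0]++ -> VV[0]=[1, 0, 0, 0], msg_vec=[1, 0, 0, 0]; VV[2]=max(VV[2],msg_vec) then VV[2][2]++ -> VV[2]=[1, 0, 1, 0]
Event 2: SEND 0->2: VV[0][0]++ -> VV[0]=[2, 0, 0, 0], msg_vec=[2, 0, 0, 0]; VV[2]=max(VV[2],msg_vec) then VV[2][2]++ -> VV[2]=[2, 0, 2, 0]
Event 3: SEND 2->3: VV[2][2]++ -> VV[2]=[2, 0, 3, 0], msg_vec=[2, 0, 3, 0]; VV[3]=max(VV[3],msg_vec) then VV[3][3]++ -> VV[3]=[2, 0, 3, 1]
Event 4: LOCAL 2: VV[2][2]++ -> VV[2]=[2, 0, 4, 0]
Event 5: LOCAL 0: VV[0][0]++ -> VV[0]=[3, 0, 0, 0]
Final vectors: VV[0]=[3, 0, 0, 0]; VV[1]=[0, 0, 0, 0]; VV[2]=[2, 0, 4, 0]; VV[3]=[2, 0, 3, 1]

Answer: 3 0 0 0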